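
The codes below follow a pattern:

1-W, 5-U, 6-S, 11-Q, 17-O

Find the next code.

First component: each term is the sum of the two before it; 1, 5, 6, 11, 17 → 28.
Letter: letters move back 2 places in the alphabet, so W, U, S, Q, O → M.
So the next code is 28-M.

28-M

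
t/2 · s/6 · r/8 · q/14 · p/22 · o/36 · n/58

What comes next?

m/94

Letter: letters move back 1 place in the alphabet; t, s, r, q, p, o, n → m.
Second component — each term is the sum of the two before it: 2, 6, 8, 14, 22, 36, 58 → 94.
Combining the parts gives m/94.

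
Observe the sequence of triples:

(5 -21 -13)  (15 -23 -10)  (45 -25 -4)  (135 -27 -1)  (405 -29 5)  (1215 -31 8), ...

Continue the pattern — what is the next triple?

First slot: 5, 15, 45, 135, 405, 1215 → 3645 (×3 each step).
Second slot: −2 each step; -21, -23, -25, -27, -29, -31 → -33.
Third slot — alternating steps +3, +6, +3, +6, …: -13, -10, -4, -1, 5, 8 → 14.
Putting it together: (3645 -33 14).

(3645 -33 14)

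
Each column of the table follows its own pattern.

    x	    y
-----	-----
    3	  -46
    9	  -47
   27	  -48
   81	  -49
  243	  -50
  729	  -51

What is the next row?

For the column x, ×3 each step: 3, 9, 27, 81, 243, 729 → 2187.
For the column y, −1 each step: -46, -47, -48, -49, -50, -51 → -52.
So the next row is 2187  -52.

2187  -52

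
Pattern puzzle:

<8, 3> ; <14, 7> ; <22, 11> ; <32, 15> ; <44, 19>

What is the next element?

<58, 23>

For the first entry, differences are 6, 8, 10, … (increasing by 2 each time): 8, 14, 22, 32, 44 → 58.
Second entry goes 3, 7, 11, 15, 19 → 23 (+4 each step).
Combining the parts gives <58, 23>.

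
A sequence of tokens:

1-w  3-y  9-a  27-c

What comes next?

First component: ×3 each step, so 1, 3, 9, 27 → 81.
For the letter, letters move forward 2 places in the alphabet, wrapping Z→A: w, y, a, c → e.
So the next token is 81-e.

81-e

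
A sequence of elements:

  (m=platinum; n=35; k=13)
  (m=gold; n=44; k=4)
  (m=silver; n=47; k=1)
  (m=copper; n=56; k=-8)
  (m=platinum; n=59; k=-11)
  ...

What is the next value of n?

68

N goes 35, 44, 47, 56, 59 → 68 (alternating steps +9, +3, +9, +3, …).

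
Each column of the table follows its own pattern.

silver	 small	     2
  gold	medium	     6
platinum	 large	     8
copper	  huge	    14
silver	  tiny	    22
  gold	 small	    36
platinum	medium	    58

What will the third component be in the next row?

94

Metal: repeats silver → gold → platinum → copper; silver, gold, platinum, copper, silver, gold, platinum → copper.
Size — repeats small → medium → large → huge → tiny: small, medium, large, huge, tiny, small, medium → large.
Third component: 2, 6, 8, 14, 22, 36, 58 → 94 (each term is the sum of the two before it).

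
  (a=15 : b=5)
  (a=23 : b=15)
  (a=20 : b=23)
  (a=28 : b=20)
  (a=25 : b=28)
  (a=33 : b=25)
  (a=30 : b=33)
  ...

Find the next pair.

(a=38 : b=30)

A: alternating steps +8, −3, +8, −3, …; 15, 23, 20, 28, 25, 33, 30 → 38.
B — always the previous value of the a: 5, 15, 23, 20, 28, 25, 33 → 30.
Putting it together: (a=38 : b=30).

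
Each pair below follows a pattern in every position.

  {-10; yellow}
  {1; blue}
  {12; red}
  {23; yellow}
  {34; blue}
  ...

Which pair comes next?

First component: -10, 1, 12, 23, 34 → 45 (+11 each step).
Colour: yellow, blue, red, yellow, blue → red (repeats yellow → blue → red).
Combining the parts gives {45; red}.

{45; red}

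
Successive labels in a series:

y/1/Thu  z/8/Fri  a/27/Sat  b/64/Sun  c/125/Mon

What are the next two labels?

Letter — letters move forward 1 place in the alphabet, wrapping Z→A: y, z, a, b, c → d → e.
For the second component, perfect cubes: 1³, 2³, 3³, …: 1, 8, 27, 64, 125 → 216 → 343.
Day — runs through the weekdays Mon→Sun: Thu, Fri, Sat, Sun, Mon → Tue → Wed.
Putting the parts together: d/216/Tue and then e/343/Wed.

d/216/Tue then e/343/Wed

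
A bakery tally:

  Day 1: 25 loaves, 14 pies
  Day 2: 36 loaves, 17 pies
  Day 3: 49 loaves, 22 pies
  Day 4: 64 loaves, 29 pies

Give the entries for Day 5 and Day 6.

81 loaves, 38 pies; 100 loaves, 49 pies

For the loaves, perfect squares: 5², 6², 7², …: 25, 36, 49, 64 → 81 → 100.
For the pies, differences are 3, 5, 7, … (increasing by 2 each time): 14, 17, 22, 29 → 38 → 49.
So the next two rows are 81 loaves, 38 pies and 100 loaves, 49 pies.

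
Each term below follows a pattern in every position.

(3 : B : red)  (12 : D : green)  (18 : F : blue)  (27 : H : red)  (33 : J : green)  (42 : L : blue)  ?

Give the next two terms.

(48 : N : red), (57 : P : green)

First entry goes 3, 12, 18, 27, 33, 42 → 48 → 57 (alternating steps +9, +6, +9, +6, …).
Letter goes B, D, F, H, J, L → N → P (letters move forward 2 places in the alphabet).
Colour — repeats red → green → blue: red, green, blue, red, green, blue → red → green.
Putting the parts together: (48 : N : red) and then (57 : P : green).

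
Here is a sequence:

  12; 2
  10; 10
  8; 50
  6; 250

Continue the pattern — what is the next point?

4; 1250

First entry: 12, 10, 8, 6 → 4 (−2 each step).
Second entry: 2, 10, 50, 250 → 1250 (×5 each step).
So the next point is 4; 1250.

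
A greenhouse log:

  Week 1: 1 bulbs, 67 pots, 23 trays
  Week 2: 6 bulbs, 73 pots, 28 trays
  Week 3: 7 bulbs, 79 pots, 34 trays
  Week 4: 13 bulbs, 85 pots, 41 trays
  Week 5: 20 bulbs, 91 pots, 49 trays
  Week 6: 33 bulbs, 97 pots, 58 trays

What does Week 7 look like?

Bulbs — each term is the sum of the two before it: 1, 6, 7, 13, 20, 33 → 53.
Pots: +6 each step, so 67, 73, 79, 85, 91, 97 → 103.
Trays — differences are 5, 6, 7, … (increasing by 1 each time): 23, 28, 34, 41, 49, 58 → 68.
So the next line is 53 bulbs, 103 pots, 68 trays.

53 bulbs, 103 pots, 68 trays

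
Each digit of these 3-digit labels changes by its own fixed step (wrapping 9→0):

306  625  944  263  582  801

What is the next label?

First digit — +3 each step, mod 10: 3, 6, 9, 2, 5, 8 → 1.
For the second digit, +2 each step, mod 10: 0, 2, 4, 6, 8, 0 → 2.
Third digit: −1 each step, mod 10, so 6, 5, 4, 3, 2, 1 → 0.
Putting it together: 120.

120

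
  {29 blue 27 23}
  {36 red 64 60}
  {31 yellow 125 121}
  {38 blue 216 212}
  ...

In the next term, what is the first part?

First part: 29, 36, 31, 38 → 33 (alternating steps +7, −5, +7, −5, …).
Colour — repeats blue → red → yellow: blue, red, yellow, blue → red.
Third part: perfect cubes: 3³, 4³, 5³, …, so 27, 64, 125, 216 → 343.
Fourth part: 23, 60, 121, 212 → 339 (always 4 less than the third part).

33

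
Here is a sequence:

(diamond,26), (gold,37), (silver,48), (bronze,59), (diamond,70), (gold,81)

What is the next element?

Rank: diamond, gold, silver, bronze, diamond, gold → silver (repeats diamond → gold → silver → bronze).
Second coordinate — +11 each step: 26, 37, 48, 59, 70, 81 → 92.
Putting it together: (silver,92).

(silver,92)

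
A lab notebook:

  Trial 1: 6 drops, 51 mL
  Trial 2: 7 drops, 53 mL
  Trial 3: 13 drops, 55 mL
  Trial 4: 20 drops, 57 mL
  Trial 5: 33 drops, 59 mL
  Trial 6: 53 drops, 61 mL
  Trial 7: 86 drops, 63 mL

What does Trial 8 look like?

139 drops, 65 mL

Drops: each term is the sum of the two before it; 6, 7, 13, 20, 33, 53, 86 → 139.
ML: +2 each step, so 51, 53, 55, 57, 59, 61, 63 → 65.
Putting it together: 139 drops, 65 mL.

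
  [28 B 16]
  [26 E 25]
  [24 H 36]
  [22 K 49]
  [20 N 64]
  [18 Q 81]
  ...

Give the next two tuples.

[16 T 100], [14 W 121]

First coordinate: −2 each step, so 28, 26, 24, 22, 20, 18 → 16 → 14.
Letter: letters move forward 3 places in the alphabet; B, E, H, K, N, Q → T → W.
Third coordinate — perfect squares: 4², 5², 6², …: 16, 25, 36, 49, 64, 81 → 100 → 121.
So the next two tuples are [16 T 100] and [14 W 121].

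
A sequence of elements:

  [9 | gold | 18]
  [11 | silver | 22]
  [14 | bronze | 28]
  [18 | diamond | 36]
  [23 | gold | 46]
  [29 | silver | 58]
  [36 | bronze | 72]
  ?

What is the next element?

First coordinate: 9, 11, 14, 18, 23, 29, 36 → 44 (differences are 2, 3, 4, … (increasing by 1 each time)).
Rank: repeats gold → silver → bronze → diamond; gold, silver, bronze, diamond, gold, silver, bronze → diamond.
Third coordinate: always 2 × the first coordinate; 18, 22, 28, 36, 46, 58, 72 → 88.
Putting it together: [44 | diamond | 88].

[44 | diamond | 88]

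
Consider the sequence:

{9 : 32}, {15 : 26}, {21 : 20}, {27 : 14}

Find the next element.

{33 : 8}

First value goes 9, 15, 21, 27 → 33 (+6 each step).
Second value — together with the first value always sums to 41: 32, 26, 20, 14 → 8.
Combining the parts gives {33 : 8}.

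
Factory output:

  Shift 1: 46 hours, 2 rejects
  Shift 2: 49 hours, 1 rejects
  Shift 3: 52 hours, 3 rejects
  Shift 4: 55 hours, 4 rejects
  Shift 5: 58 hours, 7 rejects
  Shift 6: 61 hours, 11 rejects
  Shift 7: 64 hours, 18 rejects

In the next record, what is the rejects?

For the hours, +3 each step: 46, 49, 52, 55, 58, 61, 64 → 67.
Rejects: 2, 1, 3, 4, 7, 11, 18 → 29 (each term is the sum of the two before it).

29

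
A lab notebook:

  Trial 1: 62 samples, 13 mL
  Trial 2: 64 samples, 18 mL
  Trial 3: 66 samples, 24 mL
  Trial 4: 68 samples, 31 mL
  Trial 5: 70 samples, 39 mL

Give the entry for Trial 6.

For the samples, +2 each step: 62, 64, 66, 68, 70 → 72.
ML goes 13, 18, 24, 31, 39 → 48 (differences are 5, 6, 7, … (increasing by 1 each time)).
Putting it together: 72 samples, 48 mL.

72 samples, 48 mL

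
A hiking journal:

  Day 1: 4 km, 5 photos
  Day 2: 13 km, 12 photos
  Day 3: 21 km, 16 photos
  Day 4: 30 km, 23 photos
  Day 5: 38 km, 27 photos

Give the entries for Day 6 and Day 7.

47 km, 34 photos; 55 km, 38 photos

Km: 4, 13, 21, 30, 38 → 47 → 55 (alternating steps +9, +8, +9, +8, …).
Photos goes 5, 12, 16, 23, 27 → 34 → 38 (alternating steps +7, +4, +7, +4, …).
Putting the parts together: 47 km, 34 photos and then 55 km, 38 photos.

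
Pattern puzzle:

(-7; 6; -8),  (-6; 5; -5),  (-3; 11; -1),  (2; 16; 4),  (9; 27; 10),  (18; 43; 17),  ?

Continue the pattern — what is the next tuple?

First coordinate: -7, -6, -3, 2, 9, 18 → 29 (differences are 1, 3, 5, … (increasing by 2 each time)).
Second coordinate — each term is the sum of the two before it: 6, 5, 11, 16, 27, 43 → 70.
For the third coordinate, differences are 3, 4, 5, … (increasing by 1 each time): -8, -5, -1, 4, 10, 17 → 25.
So the next tuple is (29; 70; 25).

(29; 70; 25)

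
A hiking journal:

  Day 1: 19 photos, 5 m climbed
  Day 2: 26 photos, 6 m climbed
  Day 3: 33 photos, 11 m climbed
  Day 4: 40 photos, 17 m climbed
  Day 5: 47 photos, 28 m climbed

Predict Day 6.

Photos: 19, 26, 33, 40, 47 → 54 (+7 each step).
For the m climbed, each term is the sum of the two before it: 5, 6, 11, 17, 28 → 45.
Putting it together: 54 photos, 45 m climbed.

54 photos, 45 m climbed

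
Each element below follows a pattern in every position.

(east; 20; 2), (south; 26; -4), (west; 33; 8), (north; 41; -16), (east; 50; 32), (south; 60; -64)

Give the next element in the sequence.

(west; 71; 128)

For the direction, repeats east → south → west → north: east, south, west, north, east, south → west.
Second component — differences are 6, 7, 8, … (increasing by 1 each time): 20, 26, 33, 41, 50, 60 → 71.
Third component goes 2, -4, 8, -16, 32, -64 → 128 (×(-2) each step).
So the next element is (west; 71; 128).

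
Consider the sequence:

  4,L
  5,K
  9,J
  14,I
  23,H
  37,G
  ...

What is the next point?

For the first value, each term is the sum of the two before it: 4, 5, 9, 14, 23, 37 → 60.
For the letter, letters move back 1 place in the alphabet: L, K, J, I, H, G → F.
Putting it together: 60,F.

60,F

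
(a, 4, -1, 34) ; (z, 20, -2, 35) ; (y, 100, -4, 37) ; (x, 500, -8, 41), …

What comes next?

Letter goes a, z, y, x → w (letters move back 1 place in the alphabet, wrapping A→Z).
Second value — ×5 each step: 4, 20, 100, 500 → 2500.
Third value: -1, -2, -4, -8 → -16 (×2 each step).
Fourth value goes 34, 35, 37, 41 → 49 (together with the third value always sums to 33).
Putting it together: (w, 2500, -16, 49).

(w, 2500, -16, 49)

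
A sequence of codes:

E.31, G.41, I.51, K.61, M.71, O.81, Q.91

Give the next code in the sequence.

Letter — letters move forward 2 places in the alphabet: E, G, I, K, M, O, Q → S.
Second component goes 31, 41, 51, 61, 71, 81, 91 → 101 (+10 each step).
So the next code is S.101.

S.101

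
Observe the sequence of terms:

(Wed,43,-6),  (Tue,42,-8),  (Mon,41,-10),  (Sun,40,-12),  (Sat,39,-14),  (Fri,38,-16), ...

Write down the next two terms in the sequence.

Day goes Wed, Tue, Mon, Sun, Sat, Fri → Thu → Wed (runs backward through the weekdays Mon→Sun).
Second component — −1 each step: 43, 42, 41, 40, 39, 38 → 37 → 36.
Third component: −2 each step, so -6, -8, -10, -12, -14, -16 → -18 → -20.
So the next two terms are (Thu,37,-18) and (Wed,36,-20).

(Thu,37,-18), (Wed,36,-20)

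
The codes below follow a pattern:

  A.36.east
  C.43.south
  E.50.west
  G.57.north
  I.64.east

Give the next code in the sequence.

K.71.south

Letter — letters move forward 2 places in the alphabet: A, C, E, G, I → K.
Second component: 36, 43, 50, 57, 64 → 71 (+7 each step).
Direction: repeats east → south → west → north; east, south, west, north, east → south.
Putting it together: K.71.south.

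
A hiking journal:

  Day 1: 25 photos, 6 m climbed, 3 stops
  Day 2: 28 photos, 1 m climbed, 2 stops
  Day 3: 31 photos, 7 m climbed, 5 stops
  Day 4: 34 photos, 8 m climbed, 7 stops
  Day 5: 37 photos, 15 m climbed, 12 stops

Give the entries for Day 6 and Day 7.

Photos: +3 each step; 25, 28, 31, 34, 37 → 40 → 43.
M climbed: each term is the sum of the two before it, so 6, 1, 7, 8, 15 → 23 → 38.
Stops: each term is the sum of the two before it; 3, 2, 5, 7, 12 → 19 → 31.
So the next two lines are 40 photos, 23 m climbed, 19 stops and 43 photos, 38 m climbed, 31 stops.

40 photos, 23 m climbed, 19 stops; 43 photos, 38 m climbed, 31 stops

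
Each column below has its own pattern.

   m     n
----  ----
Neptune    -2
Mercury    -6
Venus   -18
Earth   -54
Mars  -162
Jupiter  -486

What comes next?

Column m goes Neptune, Mercury, Venus, Earth, Mars, Jupiter → Saturn (runs through the planets Mercury→Neptune).
Column n — ×3 each step: -2, -6, -18, -54, -162, -486 → -1458.
Putting it together: Saturn  -1458.

Saturn  -1458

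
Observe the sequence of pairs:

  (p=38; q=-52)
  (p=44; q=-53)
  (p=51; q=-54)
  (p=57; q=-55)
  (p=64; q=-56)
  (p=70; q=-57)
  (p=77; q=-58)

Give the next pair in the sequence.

(p=83; q=-59)

P: 38, 44, 51, 57, 64, 70, 77 → 83 (alternating steps +6, +7, +6, +7, …).
Q — −1 each step: -52, -53, -54, -55, -56, -57, -58 → -59.
Combining the parts gives (p=83; q=-59).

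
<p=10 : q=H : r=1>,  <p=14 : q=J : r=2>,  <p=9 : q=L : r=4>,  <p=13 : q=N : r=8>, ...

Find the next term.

<p=8 : q=P : r=16>

For the p, alternating steps +4, −5, +4, −5, …: 10, 14, 9, 13 → 8.
For the q, letters move forward 2 places in the alphabet: H, J, L, N → P.
R: ×2 each step; 1, 2, 4, 8 → 16.
Combining the parts gives <p=8 : q=P : r=16>.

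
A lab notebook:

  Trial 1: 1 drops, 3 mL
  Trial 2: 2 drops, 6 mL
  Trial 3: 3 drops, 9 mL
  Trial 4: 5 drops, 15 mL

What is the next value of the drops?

Drops — each term is the sum of the two before it: 1, 2, 3, 5 → 8.
ML: 3, 6, 9, 15 → 24 (always 3 × the drops).

8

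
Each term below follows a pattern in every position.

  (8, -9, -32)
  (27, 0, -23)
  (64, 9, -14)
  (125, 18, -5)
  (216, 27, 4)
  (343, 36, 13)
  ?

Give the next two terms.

For the first slot, perfect cubes: 2³, 3³, 4³, …: 8, 27, 64, 125, 216, 343 → 512 → 729.
Second slot: +9 each step; -9, 0, 9, 18, 27, 36 → 45 → 54.
For the third slot, +9 each step: -32, -23, -14, -5, 4, 13 → 22 → 31.
So the next two terms are (512, 45, 22) and (729, 54, 31).

(512, 45, 22), (729, 54, 31)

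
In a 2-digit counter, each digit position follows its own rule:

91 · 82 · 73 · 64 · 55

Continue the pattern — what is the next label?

46

For the first digit, −1 each step, mod 10: 9, 8, 7, 6, 5 → 4.
Second digit: +1 each step, mod 10, so 1, 2, 3, 4, 5 → 6.
So the next label is 46.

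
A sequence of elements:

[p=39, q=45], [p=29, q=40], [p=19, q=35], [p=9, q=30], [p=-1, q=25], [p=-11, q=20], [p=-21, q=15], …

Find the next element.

For the p, −10 each step: 39, 29, 19, 9, -1, -11, -21 → -31.
Q: −5 each step, so 45, 40, 35, 30, 25, 20, 15 → 10.
Putting it together: [p=-31, q=10].

[p=-31, q=10]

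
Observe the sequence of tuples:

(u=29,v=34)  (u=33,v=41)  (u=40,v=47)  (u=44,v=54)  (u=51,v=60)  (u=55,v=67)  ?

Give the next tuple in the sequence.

(u=62,v=73)

U: alternating steps +4, +7, +4, +7, …; 29, 33, 40, 44, 51, 55 → 62.
V: 34, 41, 47, 54, 60, 67 → 73 (alternating steps +7, +6, +7, +6, …).
Combining the parts gives (u=62,v=73).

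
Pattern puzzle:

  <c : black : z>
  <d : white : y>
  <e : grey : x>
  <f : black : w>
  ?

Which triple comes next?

First letter: letters move forward 1 place in the alphabet; c, d, e, f → g.
Shade goes black, white, grey, black → white (repeats black → white → grey).
Second letter goes z, y, x, w → v (letters move back 1 place in the alphabet).
Putting it together: <g : white : v>.

<g : white : v>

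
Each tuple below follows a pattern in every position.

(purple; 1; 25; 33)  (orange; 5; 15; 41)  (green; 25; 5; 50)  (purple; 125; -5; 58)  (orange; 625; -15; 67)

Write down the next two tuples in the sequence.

Colour: repeats purple → orange → green, so purple, orange, green, purple, orange → green → purple.
Second coordinate: 1, 5, 25, 125, 625 → 3125 → 15625 (×5 each step).
Third coordinate: −10 each step; 25, 15, 5, -5, -15 → -25 → -35.
Fourth coordinate — alternating steps +8, +9, +8, +9, …: 33, 41, 50, 58, 67 → 75 → 84.
Putting the parts together: (green; 3125; -25; 75) and then (purple; 15625; -35; 84).

(green; 3125; -25; 75), (purple; 15625; -35; 84)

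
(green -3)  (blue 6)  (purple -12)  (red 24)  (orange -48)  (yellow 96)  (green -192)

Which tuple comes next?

(blue 384)

Colour: repeats green → blue → purple → red → orange → yellow, so green, blue, purple, red, orange, yellow, green → blue.
Second component: ×(-2) each step, so -3, 6, -12, 24, -48, 96, -192 → 384.
Putting it together: (blue 384).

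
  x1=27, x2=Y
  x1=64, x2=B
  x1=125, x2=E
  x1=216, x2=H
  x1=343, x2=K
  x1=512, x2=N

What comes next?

x1=729, x2=Q

X1 — perfect cubes: 3³, 4³, 5³, …: 27, 64, 125, 216, 343, 512 → 729.
X2: letters move forward 3 places in the alphabet, wrapping Z→A, so Y, B, E, H, K, N → Q.
Combining the parts gives x1=729, x2=Q.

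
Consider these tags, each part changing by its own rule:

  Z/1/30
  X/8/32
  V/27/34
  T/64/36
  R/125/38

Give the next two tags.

P/216/40, N/343/42

Letter goes Z, X, V, T, R → P → N (letters move back 2 places in the alphabet).
Second component: perfect cubes: 1³, 2³, 3³, …, so 1, 8, 27, 64, 125 → 216 → 343.
Third component goes 30, 32, 34, 36, 38 → 40 → 42 (+2 each step).
So the next two tags are P/216/40 and N/343/42.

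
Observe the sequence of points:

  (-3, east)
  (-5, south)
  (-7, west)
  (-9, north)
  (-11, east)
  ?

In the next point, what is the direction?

south

Direction — repeats east → south → west → north: east, south, west, north, east → south.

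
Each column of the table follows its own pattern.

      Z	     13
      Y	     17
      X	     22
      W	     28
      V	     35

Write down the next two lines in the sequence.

For the letter, letters move back 1 place in the alphabet: Z, Y, X, W, V → U → T.
Second component goes 13, 17, 22, 28, 35 → 43 → 52 (differences are 4, 5, 6, … (increasing by 1 each time)).
Putting the parts together: U  43 and then T  52.

U  43; T  52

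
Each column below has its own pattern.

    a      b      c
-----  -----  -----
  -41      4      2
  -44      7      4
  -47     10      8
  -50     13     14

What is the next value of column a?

-53

Column a: −3 each step, so -41, -44, -47, -50 → -53.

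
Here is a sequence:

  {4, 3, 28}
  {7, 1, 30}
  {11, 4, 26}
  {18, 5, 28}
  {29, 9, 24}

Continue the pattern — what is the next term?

{47, 14, 26}

First value: 4, 7, 11, 18, 29 → 47 (each term is the sum of the two before it).
Second value goes 3, 1, 4, 5, 9 → 14 (each term is the sum of the two before it).
Third value: 28, 30, 26, 28, 24 → 26 (alternating steps +2, −4, +2, −4, …).
Putting it together: {47, 14, 26}.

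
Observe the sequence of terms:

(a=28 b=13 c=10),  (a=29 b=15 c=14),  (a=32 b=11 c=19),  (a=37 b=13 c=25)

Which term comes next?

(a=44 b=9 c=32)

A: 28, 29, 32, 37 → 44 (differences are 1, 3, 5, … (increasing by 2 each time)).
B: alternating steps +2, −4, +2, −4, …; 13, 15, 11, 13 → 9.
C goes 10, 14, 19, 25 → 32 (differences are 4, 5, 6, … (increasing by 1 each time)).
Putting it together: (a=44 b=9 c=32).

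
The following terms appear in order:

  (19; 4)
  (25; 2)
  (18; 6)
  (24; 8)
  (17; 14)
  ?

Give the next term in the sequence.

(23; 22)

First part: 19, 25, 18, 24, 17 → 23 (alternating steps +6, −7, +6, −7, …).
Second part: each term is the sum of the two before it; 4, 2, 6, 8, 14 → 22.
So the next term is (23; 22).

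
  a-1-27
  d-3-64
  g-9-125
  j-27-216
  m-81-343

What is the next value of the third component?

512

Third component goes 27, 64, 125, 216, 343 → 512 (perfect cubes: 3³, 4³, 5³, …).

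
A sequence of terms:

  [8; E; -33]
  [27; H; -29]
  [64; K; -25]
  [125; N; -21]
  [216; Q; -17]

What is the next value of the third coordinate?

Third coordinate: +4 each step; -33, -29, -25, -21, -17 → -13.

-13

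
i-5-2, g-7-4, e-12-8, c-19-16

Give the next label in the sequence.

a-31-32

Letter — letters move back 2 places in the alphabet: i, g, e, c → a.
Second component: each term is the sum of the two before it; 5, 7, 12, 19 → 31.
Third component goes 2, 4, 8, 16 → 32 (×2 each step).
So the next label is a-31-32.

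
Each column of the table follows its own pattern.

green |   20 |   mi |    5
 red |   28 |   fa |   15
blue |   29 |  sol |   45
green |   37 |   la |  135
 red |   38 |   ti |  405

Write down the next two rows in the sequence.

Colour — repeats green → red → blue: green, red, blue, green, red → blue → green.
Second component — alternating steps +8, +1, +8, +1, …: 20, 28, 29, 37, 38 → 46 → 47.
For the note, runs through the solfège scale do→ti: mi, fa, sol, la, ti → do → re.
Fourth component: ×3 each step, so 5, 15, 45, 135, 405 → 1215 → 3645.
Putting the parts together: blue  46  do  1215 and then green  47  re  3645.

blue  46  do  1215; green  47  re  3645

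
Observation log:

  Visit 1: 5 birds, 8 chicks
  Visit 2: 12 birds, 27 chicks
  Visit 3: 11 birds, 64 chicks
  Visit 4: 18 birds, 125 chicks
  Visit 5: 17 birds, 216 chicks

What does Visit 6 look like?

24 birds, 343 chicks

Birds: 5, 12, 11, 18, 17 → 24 (alternating steps +7, −1, +7, −1, …).
Chicks: 8, 27, 64, 125, 216 → 343 (perfect cubes: 2³, 3³, 4³, …).
Putting it together: 24 birds, 343 chicks.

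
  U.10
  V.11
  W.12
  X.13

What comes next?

Letter: letters move forward 1 place in the alphabet, so U, V, W, X → Y.
Second component: +1 each step, so 10, 11, 12, 13 → 14.
Putting it together: Y.14.

Y.14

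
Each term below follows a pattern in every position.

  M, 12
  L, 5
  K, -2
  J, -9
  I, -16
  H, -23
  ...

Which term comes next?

Letter: M, L, K, J, I, H → G (letters move back 1 place in the alphabet).
Second component: −7 each step; 12, 5, -2, -9, -16, -23 → -30.
So the next term is G, -30.

G, -30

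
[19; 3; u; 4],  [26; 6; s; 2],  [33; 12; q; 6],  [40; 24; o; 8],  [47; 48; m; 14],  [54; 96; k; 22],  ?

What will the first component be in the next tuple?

61

First component — +7 each step: 19, 26, 33, 40, 47, 54 → 61.
Second component: 3, 6, 12, 24, 48, 96 → 192 (×2 each step).
Letter: u, s, q, o, m, k → i (letters move back 2 places in the alphabet).
Fourth component goes 4, 2, 6, 8, 14, 22 → 36 (each term is the sum of the two before it).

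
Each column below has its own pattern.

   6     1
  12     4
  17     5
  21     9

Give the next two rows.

First component — differences are 6, 5, 4, … (decreasing by 1 each time): 6, 12, 17, 21 → 24 → 26.
Second component — each term is the sum of the two before it: 1, 4, 5, 9 → 14 → 23.
So the next two rows are 24  14 and 26  23.

24  14; 26  23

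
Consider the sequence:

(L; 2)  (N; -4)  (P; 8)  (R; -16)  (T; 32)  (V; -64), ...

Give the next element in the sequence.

Letter: letters move forward 2 places in the alphabet, so L, N, P, R, T, V → X.
For the second slot, ×(-2) each step: 2, -4, 8, -16, 32, -64 → 128.
Putting it together: (X; 128).

(X; 128)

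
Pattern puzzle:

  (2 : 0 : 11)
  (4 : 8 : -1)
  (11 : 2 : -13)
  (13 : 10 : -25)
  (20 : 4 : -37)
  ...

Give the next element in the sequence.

(22 : 12 : -49)

First slot: alternating steps +2, +7, +2, +7, …; 2, 4, 11, 13, 20 → 22.
Second slot: 0, 8, 2, 10, 4 → 12 (alternating steps +8, −6, +8, −6, …).
Third slot: −12 each step, so 11, -1, -13, -25, -37 → -49.
So the next element is (22 : 12 : -49).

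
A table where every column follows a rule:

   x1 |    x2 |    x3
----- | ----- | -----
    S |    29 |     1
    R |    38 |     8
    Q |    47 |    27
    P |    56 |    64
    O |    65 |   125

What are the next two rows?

Column x1 goes S, R, Q, P, O → N → M (letters move back 1 place in the alphabet).
Column x2: 29, 38, 47, 56, 65 → 74 → 83 (+9 each step).
Column x3 — perfect cubes: 1³, 2³, 3³, …: 1, 8, 27, 64, 125 → 216 → 343.
Putting the parts together: N  74  216 and then M  83  343.

N  74  216; M  83  343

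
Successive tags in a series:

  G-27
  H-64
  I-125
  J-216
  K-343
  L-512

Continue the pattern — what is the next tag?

M-729

Letter — letters move forward 1 place in the alphabet: G, H, I, J, K, L → M.
Second component: perfect cubes: 3³, 4³, 5³, …, so 27, 64, 125, 216, 343, 512 → 729.
Putting it together: M-729.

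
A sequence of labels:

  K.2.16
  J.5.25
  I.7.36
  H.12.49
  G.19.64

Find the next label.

Letter: letters move back 1 place in the alphabet; K, J, I, H, G → F.
Second component goes 2, 5, 7, 12, 19 → 31 (each term is the sum of the two before it).
Third component goes 16, 25, 36, 49, 64 → 81 (perfect squares: 4², 5², 6², …).
So the next label is F.31.81.

F.31.81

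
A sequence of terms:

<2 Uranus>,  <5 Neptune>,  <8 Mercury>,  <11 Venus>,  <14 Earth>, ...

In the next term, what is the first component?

First component: +3 each step, so 2, 5, 8, 11, 14 → 17.

17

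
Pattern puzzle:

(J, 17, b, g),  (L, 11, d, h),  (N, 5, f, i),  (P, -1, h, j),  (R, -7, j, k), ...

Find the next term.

First letter: letters move forward 2 places in the alphabet; J, L, N, P, R → T.
Second entry — −6 each step: 17, 11, 5, -1, -7 → -13.
Second letter: letters move forward 2 places in the alphabet; b, d, f, h, j → l.
Third letter: g, h, i, j, k → l (letters move forward 1 place in the alphabet).
So the next term is (T, -13, l, l).

(T, -13, l, l)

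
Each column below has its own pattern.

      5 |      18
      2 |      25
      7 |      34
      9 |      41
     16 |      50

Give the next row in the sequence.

First component — each term is the sum of the two before it: 5, 2, 7, 9, 16 → 25.
Second component goes 18, 25, 34, 41, 50 → 57 (alternating steps +7, +9, +7, +9, …).
So the next row is 25  57.

25  57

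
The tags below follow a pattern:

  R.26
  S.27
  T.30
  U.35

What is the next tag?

Letter: letters move forward 1 place in the alphabet; R, S, T, U → V.
Second component: 26, 27, 30, 35 → 42 (differences are 1, 3, 5, … (increasing by 2 each time)).
Combining the parts gives V.42.

V.42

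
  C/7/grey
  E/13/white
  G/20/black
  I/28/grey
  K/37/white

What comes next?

M/47/black

Letter — letters move forward 2 places in the alphabet: C, E, G, I, K → M.
Second component: 7, 13, 20, 28, 37 → 47 (differences are 6, 7, 8, … (increasing by 1 each time)).
Shade: repeats grey → white → black, so grey, white, black, grey, white → black.
So the next label is M/47/black.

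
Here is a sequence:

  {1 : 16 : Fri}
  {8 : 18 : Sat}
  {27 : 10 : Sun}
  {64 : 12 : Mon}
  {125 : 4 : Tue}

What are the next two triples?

{216 : 6 : Wed}, {343 : -2 : Thu}

For the first slot, perfect cubes: 1³, 2³, 3³, …: 1, 8, 27, 64, 125 → 216 → 343.
For the second slot, alternating steps +2, −8, +2, −8, …: 16, 18, 10, 12, 4 → 6 → -2.
Day: runs through the weekdays Mon→Sun; Fri, Sat, Sun, Mon, Tue → Wed → Thu.
Putting the parts together: {216 : 6 : Wed} and then {343 : -2 : Thu}.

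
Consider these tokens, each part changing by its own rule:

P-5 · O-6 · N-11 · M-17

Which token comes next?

Letter: P, O, N, M → L (letters move back 1 place in the alphabet).
Second component: each term is the sum of the two before it; 5, 6, 11, 17 → 28.
Putting it together: L-28.

L-28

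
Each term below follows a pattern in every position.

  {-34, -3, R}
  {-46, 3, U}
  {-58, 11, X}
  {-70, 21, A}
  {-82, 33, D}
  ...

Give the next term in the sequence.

{-94, 47, G}

First slot: −12 each step, so -34, -46, -58, -70, -82 → -94.
Second slot: -3, 3, 11, 21, 33 → 47 (differences are 6, 8, 10, … (increasing by 2 each time)).
Letter: letters move forward 3 places in the alphabet, wrapping Z→A; R, U, X, A, D → G.
So the next term is {-94, 47, G}.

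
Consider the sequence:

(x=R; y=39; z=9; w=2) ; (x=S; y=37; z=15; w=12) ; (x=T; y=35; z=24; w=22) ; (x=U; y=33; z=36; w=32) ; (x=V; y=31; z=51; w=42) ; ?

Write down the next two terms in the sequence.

(x=W; y=29; z=69; w=52), (x=X; y=27; z=90; w=62)

X: letters move forward 1 place in the alphabet; R, S, T, U, V → W → X.
Y: 39, 37, 35, 33, 31 → 29 → 27 (−2 each step).
Z: 9, 15, 24, 36, 51 → 69 → 90 (differences are 6, 9, 12, … (increasing by 3 each time)).
W — +10 each step: 2, 12, 22, 32, 42 → 52 → 62.
So the next two terms are (x=W; y=29; z=69; w=52) and (x=X; y=27; z=90; w=62).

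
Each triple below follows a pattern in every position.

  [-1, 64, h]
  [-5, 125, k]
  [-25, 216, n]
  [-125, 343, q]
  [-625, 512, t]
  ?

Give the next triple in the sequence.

For the first slot, ×5 each step: -1, -5, -25, -125, -625 → -3125.
Second slot goes 64, 125, 216, 343, 512 → 729 (perfect cubes: 4³, 5³, 6³, …).
Letter: letters move forward 3 places in the alphabet, so h, k, n, q, t → w.
Putting it together: [-3125, 729, w].

[-3125, 729, w]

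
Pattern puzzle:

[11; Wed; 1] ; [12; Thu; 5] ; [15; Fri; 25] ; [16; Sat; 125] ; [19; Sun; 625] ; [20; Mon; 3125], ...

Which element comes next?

First slot — alternating steps +1, +3, +1, +3, …: 11, 12, 15, 16, 19, 20 → 23.
Day — runs through the weekdays Mon→Sun: Wed, Thu, Fri, Sat, Sun, Mon → Tue.
Third slot: 1, 5, 25, 125, 625, 3125 → 15625 (×5 each step).
Putting it together: [23; Tue; 15625].

[23; Tue; 15625]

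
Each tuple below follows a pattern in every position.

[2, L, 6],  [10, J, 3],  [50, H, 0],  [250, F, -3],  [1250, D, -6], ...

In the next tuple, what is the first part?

6250

First part: ×5 each step; 2, 10, 50, 250, 1250 → 6250.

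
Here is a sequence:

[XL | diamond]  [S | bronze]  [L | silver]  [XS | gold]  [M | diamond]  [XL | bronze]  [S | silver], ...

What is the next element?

Size: repeats XL → S → L → XS → M, so XL, S, L, XS, M, XL, S → L.
Rank goes diamond, bronze, silver, gold, diamond, bronze, silver → gold (repeats diamond → bronze → silver → gold).
So the next element is [L | gold].

[L | gold]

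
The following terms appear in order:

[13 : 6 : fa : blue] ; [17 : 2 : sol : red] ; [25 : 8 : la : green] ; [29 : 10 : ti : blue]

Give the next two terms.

For the first entry, alternating steps +4, +8, +4, +8, …: 13, 17, 25, 29 → 37 → 41.
Second entry goes 6, 2, 8, 10 → 18 → 28 (each term is the sum of the two before it).
Note: runs through the solfège scale do→ti, so fa, sol, la, ti → do → re.
Colour: repeats blue → red → green; blue, red, green, blue → red → green.
Putting the parts together: [37 : 18 : do : red] and then [41 : 28 : re : green].

[37 : 18 : do : red], [41 : 28 : re : green]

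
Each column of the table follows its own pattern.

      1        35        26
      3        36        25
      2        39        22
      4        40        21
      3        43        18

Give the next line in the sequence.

5  44  17

First component goes 1, 3, 2, 4, 3 → 5 (alternating steps +2, −1, +2, −1, …).
Second component — alternating steps +1, +3, +1, +3, …: 35, 36, 39, 40, 43 → 44.
Third component — together with the second component always sums to 61: 26, 25, 22, 21, 18 → 17.
Combining the parts gives 5  44  17.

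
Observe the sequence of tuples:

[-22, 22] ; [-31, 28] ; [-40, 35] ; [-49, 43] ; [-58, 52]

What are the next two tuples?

For the first component, −9 each step: -22, -31, -40, -49, -58 → -67 → -76.
Second component: differences are 6, 7, 8, … (increasing by 1 each time); 22, 28, 35, 43, 52 → 62 → 73.
So the next two tuples are [-67, 62] and [-76, 73].

[-67, 62], [-76, 73]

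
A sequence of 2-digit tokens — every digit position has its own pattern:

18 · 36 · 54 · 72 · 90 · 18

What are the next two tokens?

36, 54

First digit goes 1, 3, 5, 7, 9, 1 → 3 → 5 (+2 each step, mod 10).
Second digit: −2 each step, mod 10, so 8, 6, 4, 2, 0, 8 → 6 → 4.
So the next two tokens are 36 and 54.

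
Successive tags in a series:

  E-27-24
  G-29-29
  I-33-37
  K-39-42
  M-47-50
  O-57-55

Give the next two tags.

Q-69-63, S-83-68

Letter goes E, G, I, K, M, O → Q → S (letters move forward 2 places in the alphabet).
Second component: differences are 2, 4, 6, … (increasing by 2 each time); 27, 29, 33, 39, 47, 57 → 69 → 83.
Third component: alternating steps +5, +8, +5, +8, …, so 24, 29, 37, 42, 50, 55 → 63 → 68.
So the next two tags are Q-69-63 and S-83-68.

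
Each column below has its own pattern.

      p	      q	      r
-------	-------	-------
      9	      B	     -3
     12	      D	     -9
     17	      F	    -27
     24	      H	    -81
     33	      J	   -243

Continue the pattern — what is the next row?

44  L  -729

Column p: differences are 3, 5, 7, … (increasing by 2 each time), so 9, 12, 17, 24, 33 → 44.
Column q: letters move forward 2 places in the alphabet, so B, D, F, H, J → L.
Column r: -3, -9, -27, -81, -243 → -729 (×3 each step).
Putting it together: 44  L  -729.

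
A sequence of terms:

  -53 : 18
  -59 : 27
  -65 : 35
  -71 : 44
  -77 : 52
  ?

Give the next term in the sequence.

First part: −6 each step; -53, -59, -65, -71, -77 → -83.
Second part goes 18, 27, 35, 44, 52 → 61 (alternating steps +9, +8, +9, +8, …).
Putting it together: -83 : 61.

-83 : 61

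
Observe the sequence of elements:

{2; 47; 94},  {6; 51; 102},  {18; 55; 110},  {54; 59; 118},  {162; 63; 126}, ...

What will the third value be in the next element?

134

Second value — +4 each step: 47, 51, 55, 59, 63 → 67.
Third value — always 2 × the second value: 94, 102, 110, 118, 126 → 134.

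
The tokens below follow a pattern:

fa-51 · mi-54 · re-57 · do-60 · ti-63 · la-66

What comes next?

Note goes fa, mi, re, do, ti, la → sol (runs backward through the solfège scale do→ti).
Second component — +3 each step: 51, 54, 57, 60, 63, 66 → 69.
So the next token is sol-69.

sol-69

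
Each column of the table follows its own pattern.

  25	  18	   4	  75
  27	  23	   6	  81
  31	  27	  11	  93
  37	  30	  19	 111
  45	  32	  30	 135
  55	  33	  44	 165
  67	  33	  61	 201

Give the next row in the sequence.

For the first component, differences are 2, 4, 6, … (increasing by 2 each time): 25, 27, 31, 37, 45, 55, 67 → 81.
Second component: 18, 23, 27, 30, 32, 33, 33 → 32 (differences are 5, 4, 3, … (decreasing by 1 each time)).
Third component goes 4, 6, 11, 19, 30, 44, 61 → 81 (differences are 2, 5, 8, … (increasing by 3 each time)).
Fourth component goes 75, 81, 93, 111, 135, 165, 201 → 243 (always 3 × the first component).
So the next row is 81  32  81  243.

81  32  81  243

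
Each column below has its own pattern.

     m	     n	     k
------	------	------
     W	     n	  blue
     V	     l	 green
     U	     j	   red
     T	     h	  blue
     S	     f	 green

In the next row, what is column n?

d

Column n: letters move back 2 places in the alphabet, so n, l, j, h, f → d.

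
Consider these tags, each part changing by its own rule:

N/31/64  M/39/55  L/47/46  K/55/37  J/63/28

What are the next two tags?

Letter goes N, M, L, K, J → I → H (letters move back 1 place in the alphabet).
Second component goes 31, 39, 47, 55, 63 → 71 → 79 (+8 each step).
Third component: −9 each step, so 64, 55, 46, 37, 28 → 19 → 10.
Putting the parts together: I/71/19 and then H/79/10.

I/71/19 then H/79/10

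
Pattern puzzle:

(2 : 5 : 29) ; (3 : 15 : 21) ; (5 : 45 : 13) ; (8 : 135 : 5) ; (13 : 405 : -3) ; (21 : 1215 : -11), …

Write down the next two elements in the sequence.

First slot: each term is the sum of the two before it; 2, 3, 5, 8, 13, 21 → 34 → 55.
Second slot — ×3 each step: 5, 15, 45, 135, 405, 1215 → 3645 → 10935.
Third slot goes 29, 21, 13, 5, -3, -11 → -19 → -27 (−8 each step).
So the next two elements are (34 : 3645 : -19) and (55 : 10935 : -27).

(34 : 3645 : -19), (55 : 10935 : -27)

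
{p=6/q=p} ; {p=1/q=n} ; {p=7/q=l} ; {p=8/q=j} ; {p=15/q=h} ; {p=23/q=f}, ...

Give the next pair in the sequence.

P: each term is the sum of the two before it, so 6, 1, 7, 8, 15, 23 → 38.
For the q, letters move back 2 places in the alphabet: p, n, l, j, h, f → d.
Combining the parts gives {p=38/q=d}.

{p=38/q=d}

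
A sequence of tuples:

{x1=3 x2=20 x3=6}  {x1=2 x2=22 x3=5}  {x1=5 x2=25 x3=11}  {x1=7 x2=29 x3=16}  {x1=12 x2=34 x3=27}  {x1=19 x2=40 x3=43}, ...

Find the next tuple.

X1: each term is the sum of the two before it, so 3, 2, 5, 7, 12, 19 → 31.
X2 goes 20, 22, 25, 29, 34, 40 → 47 (differences are 2, 3, 4, … (increasing by 1 each time)).
For the x3, each term is the sum of the two before it: 6, 5, 11, 16, 27, 43 → 70.
So the next tuple is {x1=31 x2=47 x3=70}.

{x1=31 x2=47 x3=70}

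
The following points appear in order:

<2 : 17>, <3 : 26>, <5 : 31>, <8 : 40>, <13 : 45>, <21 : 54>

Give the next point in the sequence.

<34 : 59>

First entry goes 2, 3, 5, 8, 13, 21 → 34 (each term is the sum of the two before it).
Second entry — alternating steps +9, +5, +9, +5, …: 17, 26, 31, 40, 45, 54 → 59.
Combining the parts gives <34 : 59>.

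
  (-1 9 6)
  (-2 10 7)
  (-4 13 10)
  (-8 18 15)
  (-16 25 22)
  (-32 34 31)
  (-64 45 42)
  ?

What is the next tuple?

(-128 58 55)

First value goes -1, -2, -4, -8, -16, -32, -64 → -128 (×2 each step).
Second value: differences are 1, 3, 5, … (increasing by 2 each time); 9, 10, 13, 18, 25, 34, 45 → 58.
Third value: always 3 less than the second value, so 6, 7, 10, 15, 22, 31, 42 → 55.
Combining the parts gives (-128 58 55).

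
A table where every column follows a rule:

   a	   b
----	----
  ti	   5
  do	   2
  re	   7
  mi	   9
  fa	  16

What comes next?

sol  25

Column a: runs through the solfège scale do→ti; ti, do, re, mi, fa → sol.
For the column b, each term is the sum of the two before it: 5, 2, 7, 9, 16 → 25.
So the next row is sol  25.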